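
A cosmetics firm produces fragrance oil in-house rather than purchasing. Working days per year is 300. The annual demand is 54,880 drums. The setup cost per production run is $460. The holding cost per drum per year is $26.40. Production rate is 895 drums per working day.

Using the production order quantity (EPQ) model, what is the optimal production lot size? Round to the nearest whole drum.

1,550 drums

Daily demand d = 54,880/300 = 182.933; p = 895; 1 − d/p = 0.79561
EPQ = √(2DS / (H(1 − d/p)))
    = √(2 × 54,880 × 460 / (26.4 × 0.79561)) ≈ 1,550.42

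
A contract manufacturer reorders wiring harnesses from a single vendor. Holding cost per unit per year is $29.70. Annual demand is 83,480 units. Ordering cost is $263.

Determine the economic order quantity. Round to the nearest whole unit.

1,216 units

Optimal lot size Q* = (2 × 83,480 × $263 / $29.7)^½ ≈ 1,215.92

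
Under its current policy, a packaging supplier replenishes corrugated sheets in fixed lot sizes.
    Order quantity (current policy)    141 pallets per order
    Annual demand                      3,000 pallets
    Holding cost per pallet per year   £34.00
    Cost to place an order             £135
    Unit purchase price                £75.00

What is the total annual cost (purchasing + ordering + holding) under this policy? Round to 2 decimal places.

Ordering: D/Q × S = 3,000/141 × £135 = £2,872.34
Holding:  Q/2 × H = 141/2 × £34 = £2,397.00
Purchase cost = D·C = 3,000 × 75 = £225,000.00
Total = £2,872.34 + £2,397.00 + £225,000.00 = £230,269.34

£230,269.34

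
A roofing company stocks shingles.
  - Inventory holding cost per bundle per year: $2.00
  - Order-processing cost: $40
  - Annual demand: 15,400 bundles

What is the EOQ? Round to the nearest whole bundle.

Q* = √(2·D·S / H) = √(2·15,400·40 / 2) = √616,000.0 ≈ 784.86

785 bundles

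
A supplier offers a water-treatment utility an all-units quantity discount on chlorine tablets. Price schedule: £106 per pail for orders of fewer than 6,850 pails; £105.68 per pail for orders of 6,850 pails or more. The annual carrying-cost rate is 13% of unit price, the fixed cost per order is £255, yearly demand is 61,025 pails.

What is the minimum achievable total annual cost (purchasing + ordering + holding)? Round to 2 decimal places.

H₁ = 13%×£106 = £13.7800;  H₂ = 13%×£105.68 = £13.7384
EOQ₁ = √(2×61,025×255/13.7800) = 1,502.85  (< 6,850, feasible at tier 1)
EOQ₂ = √(2×61,025×255/13.7384) = 1,505.12  (< 6,850 → use Q = 6,850 at tier-2 price)
TC(tier 1 (EOQ₁), Q≈1,502.8) = £6,489,359.21
TC(tier 2, Q≈6,850.0) = £6,498,447.75
Minimum at tier 1 (EOQ₁): £6,489,359.21

£6,489,359.21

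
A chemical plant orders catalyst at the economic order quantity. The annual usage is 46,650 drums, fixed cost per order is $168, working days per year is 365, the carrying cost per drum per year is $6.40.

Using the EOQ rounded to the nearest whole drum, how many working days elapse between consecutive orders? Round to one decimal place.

12.2 days

EOQ = √(2DS/H) = √(2 × 46,650 × 168 / 6.4)
    = √(2,449,125.00) ≈ 1,564.97 → Q = 1,565 drums
Days between orders = 365 / (D/Q) = 365 / 29.808 ≈ 12.245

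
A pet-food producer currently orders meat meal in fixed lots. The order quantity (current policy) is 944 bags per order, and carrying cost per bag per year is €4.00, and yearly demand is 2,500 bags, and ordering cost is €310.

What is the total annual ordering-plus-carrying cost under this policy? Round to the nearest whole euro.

€2,709

Annual ordering cost = (D/Q)·S = (2,500/944) × 310 = €820.97
Annual holding cost  = (Q/2)·H = (944/2) × 4 = €1,888.00
Total = €820.97 + €1,888.00 = €2,708.97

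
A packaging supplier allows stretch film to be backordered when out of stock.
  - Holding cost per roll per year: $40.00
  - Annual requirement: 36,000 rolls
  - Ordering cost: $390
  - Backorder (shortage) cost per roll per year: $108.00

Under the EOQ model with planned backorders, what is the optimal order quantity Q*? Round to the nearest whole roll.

Basic EOQ = √(2·36,000·390/40) = 837.854
Backorder adjustment √((H+b)/b) = √((40+108)/108) = 1.1706
Q* = 837.854 × 1.1706 ≈ 980.82

981 rolls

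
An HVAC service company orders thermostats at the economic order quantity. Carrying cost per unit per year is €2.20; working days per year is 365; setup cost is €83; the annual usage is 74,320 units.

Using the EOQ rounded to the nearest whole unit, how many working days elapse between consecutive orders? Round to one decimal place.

11.6 days

EOQ = √(2DS/H) = √(2 × 74,320 × 83 / 2.2)
    = √(5,607,781.82) ≈ 2,368.08 → Q = 2,368 units
T = Q/D × 365 days = 2,368/74,320 × 365 = 11.630 days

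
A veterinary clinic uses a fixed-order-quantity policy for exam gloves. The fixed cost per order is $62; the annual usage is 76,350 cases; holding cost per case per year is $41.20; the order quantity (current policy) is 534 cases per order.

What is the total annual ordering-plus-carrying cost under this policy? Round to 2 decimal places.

Ordering: D/Q × S = 76,350/534 × $62 = $8,864.61
Holding:  Q/2 × H = 534/2 × $41.2 = $11,000.40
Total = $8,864.61 + $11,000.40 = $19,865.01

$19,865.01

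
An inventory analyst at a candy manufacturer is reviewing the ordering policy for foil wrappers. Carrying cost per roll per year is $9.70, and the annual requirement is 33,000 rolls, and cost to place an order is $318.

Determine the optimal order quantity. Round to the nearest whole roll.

1,471 rolls

Optimal lot size Q* = (2 × 33,000 × $318 / $9.7)^½ ≈ 1,470.96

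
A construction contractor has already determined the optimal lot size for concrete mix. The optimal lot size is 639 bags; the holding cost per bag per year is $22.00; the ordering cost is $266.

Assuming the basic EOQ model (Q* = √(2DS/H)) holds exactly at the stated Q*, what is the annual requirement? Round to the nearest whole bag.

16,885 bags per year

EOQ relation: Q² = 2DS/H, so rearrange for the unknown.
D = Q²H / (2S) = 639² × 22 / (2 × 266) = 16,885.45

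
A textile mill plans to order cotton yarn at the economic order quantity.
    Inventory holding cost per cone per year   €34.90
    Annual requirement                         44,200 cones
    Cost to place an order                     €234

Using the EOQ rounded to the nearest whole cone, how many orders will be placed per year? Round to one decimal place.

57.4 orders per year

Q* = √(2·D·S / H) = √(2·44,200·234 / 34.9) = √592,710.6 ≈ 769.88 → Q = 770
N = D/Q = 44,200/770 ≈ 57.403 orders/yr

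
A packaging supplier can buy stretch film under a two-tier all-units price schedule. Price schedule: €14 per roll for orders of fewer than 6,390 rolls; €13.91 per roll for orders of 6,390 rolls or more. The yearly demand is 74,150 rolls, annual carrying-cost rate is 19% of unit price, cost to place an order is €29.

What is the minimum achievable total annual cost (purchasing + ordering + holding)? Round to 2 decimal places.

€1,040,207.08

H₁ = 19%×€14 = €2.6600;  H₂ = 19%×€13.91 = €2.6429
EOQ₁ = √(2×74,150×29/2.6600) = 1,271.54  (< 6,390, feasible at tier 1)
EOQ₂ = √(2×74,150×29/2.6429) = 1,275.64  (< 6,390 → use Q = 6,390 at tier-2 price)
TC(tier 1 (EOQ₁), Q≈1,271.5) = €1,041,482.29
TC(tier 2, Q≈6,390.0) = €1,040,207.08
Minimum at tier 2: €1,040,207.08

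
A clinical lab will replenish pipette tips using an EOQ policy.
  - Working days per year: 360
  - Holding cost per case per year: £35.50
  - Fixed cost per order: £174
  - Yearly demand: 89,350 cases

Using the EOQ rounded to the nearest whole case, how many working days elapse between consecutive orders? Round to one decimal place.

Optimal lot size Q* = (2 × 89,350 × £174 / £35.5)^½ ≈ 935.89 → Q = 936 cases
Cycle time = (working days × Q)/D = (360 × 936) / 89,350 = 3.771 days

3.8 days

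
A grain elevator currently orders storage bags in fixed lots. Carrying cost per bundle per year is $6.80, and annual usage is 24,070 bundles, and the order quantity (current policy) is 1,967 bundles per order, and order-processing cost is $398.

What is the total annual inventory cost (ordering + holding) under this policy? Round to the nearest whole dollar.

Orders/yr = 24,070/1,967 = 12.237; ordering cost = 12.237 × $398 = $4,870.29
Average inventory = 1,967/2 = 983.5; holding cost = 983.5 × $6.8 = $6,687.80
Total = $4,870.29 + $6,687.80 = $11,558.09

$11,558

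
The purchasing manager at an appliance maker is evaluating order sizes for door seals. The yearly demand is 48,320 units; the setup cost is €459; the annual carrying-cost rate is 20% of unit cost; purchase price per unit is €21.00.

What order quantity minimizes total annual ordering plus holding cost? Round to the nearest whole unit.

Carrying cost H = €21 × 20% = €4.2000/unit/yr
Q* = √(2·D·S / H) = √(2·48,320·459 / 4.2) = √10,561,371.4 ≈ 3,249.83

3,250 units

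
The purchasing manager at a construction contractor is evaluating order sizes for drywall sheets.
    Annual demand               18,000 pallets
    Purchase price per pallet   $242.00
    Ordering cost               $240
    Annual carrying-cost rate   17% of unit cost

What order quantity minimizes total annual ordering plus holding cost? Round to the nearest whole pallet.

Carrying cost H = $242 × 17% = $41.1400/pallet/yr
EOQ = √(2DS/H) = √(2 × 18,000 × 240 / 41.14)
    = √(210,014.58) ≈ 458.27

458 pallets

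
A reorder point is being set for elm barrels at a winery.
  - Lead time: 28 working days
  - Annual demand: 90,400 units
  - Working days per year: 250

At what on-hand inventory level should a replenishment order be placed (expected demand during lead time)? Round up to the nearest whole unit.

Daily demand d = 90,400 / 250 = 361.600 units/day
Demand during lead time = 361.600 × 28 = 10,124.80
Reorder point = 10,124.80 → round up

10,125 units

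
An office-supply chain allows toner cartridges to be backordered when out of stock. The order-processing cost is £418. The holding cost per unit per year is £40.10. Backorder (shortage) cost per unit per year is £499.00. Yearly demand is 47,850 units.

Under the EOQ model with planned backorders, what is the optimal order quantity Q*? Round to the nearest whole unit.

1,038 units

Q* = √(2DS/H) · √((H + b)/b)
   = √(2 × 47,850 × 418 / 40.1) · √((40.1 + 499) / 499)
   = 998.785 × 1.0394 ≈ 1,038.14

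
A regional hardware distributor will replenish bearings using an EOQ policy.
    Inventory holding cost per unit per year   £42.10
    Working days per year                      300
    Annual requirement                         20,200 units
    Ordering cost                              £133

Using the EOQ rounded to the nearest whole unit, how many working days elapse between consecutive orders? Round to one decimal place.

5.3 days

Q* = √(2·D·S / H) = √(2·20,200·133 / 42.1) = √127,629.5 ≈ 357.25 → Q = 357 units
Cycle time = (working days × Q)/D = (300 × 357) / 20,200 = 5.302 days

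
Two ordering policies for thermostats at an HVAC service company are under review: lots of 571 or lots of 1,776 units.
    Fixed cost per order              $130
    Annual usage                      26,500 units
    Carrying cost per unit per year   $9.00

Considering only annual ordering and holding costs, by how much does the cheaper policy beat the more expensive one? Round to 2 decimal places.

$1,328.98

For each Q, cost = (D/Q)·S + (Q/2)·H.
TC(571) = (26,500/571)×130 + (571/2)×9 = $8,602.77
TC(1,776) = (26,500/1,776)×130 + (1,776/2)×9 = $9,931.75
|ΔTC| = |$8,602.77 − $9,931.75| = $1,328.98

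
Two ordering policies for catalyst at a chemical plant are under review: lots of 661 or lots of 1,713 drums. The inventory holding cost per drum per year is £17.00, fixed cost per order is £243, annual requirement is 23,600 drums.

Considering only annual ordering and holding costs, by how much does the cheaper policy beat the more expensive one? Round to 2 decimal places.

£3,613.87

TC(Q) = (D/Q)S + (Q/2)H
TC(661) = (23,600/661)×243 + (661/2)×17 = £14,294.45
TC(1,713) = (23,600/1,713)×243 + (1,713/2)×17 = £17,908.31
Cheaper: Q = 661.  Difference = £3,613.87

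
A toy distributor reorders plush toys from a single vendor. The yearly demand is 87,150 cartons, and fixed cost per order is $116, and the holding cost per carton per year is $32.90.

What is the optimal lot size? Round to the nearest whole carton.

784 cartons

2DS/H = 2·87,150·116/32.9 = 614,553.19
EOQ = √614,553.19 ≈ 783.93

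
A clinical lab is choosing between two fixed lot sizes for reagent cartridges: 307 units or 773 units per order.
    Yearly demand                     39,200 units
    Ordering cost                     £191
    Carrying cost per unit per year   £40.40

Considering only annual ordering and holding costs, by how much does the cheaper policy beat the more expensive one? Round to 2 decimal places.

£5,289.17

Annual cost at Q: ordering D·S/Q plus holding Q·H/2.
TC(307) = (39,200/307)×191 + (307/2)×40.4 = £30,589.67
TC(773) = (39,200/773)×191 + (773/2)×40.4 = £25,300.50
Lots of 773 are cheaper by £5,289.17.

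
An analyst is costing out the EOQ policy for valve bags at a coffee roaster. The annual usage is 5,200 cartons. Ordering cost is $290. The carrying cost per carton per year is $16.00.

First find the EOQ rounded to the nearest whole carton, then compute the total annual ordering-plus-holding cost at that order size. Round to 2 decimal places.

$6,946.65

2DS/H = 2·5,200·290/16 = 188,500.00
EOQ = √188,500.00 ≈ 434.17 → Q = 434 cartons
Ordering: D/Q × S = 5,200/434 × $290 = $3,474.65
Holding:  Q/2 × H = 434/2 × $16 = $3,472.00
Total = $3,474.65 + $3,472.00 = $6,946.65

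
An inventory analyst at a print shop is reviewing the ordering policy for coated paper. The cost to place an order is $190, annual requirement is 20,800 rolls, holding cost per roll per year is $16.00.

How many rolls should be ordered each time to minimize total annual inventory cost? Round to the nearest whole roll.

2DS/H = 2·20,800·190/16 = 494,000.00
EOQ = √494,000.00 ≈ 702.85

703 rolls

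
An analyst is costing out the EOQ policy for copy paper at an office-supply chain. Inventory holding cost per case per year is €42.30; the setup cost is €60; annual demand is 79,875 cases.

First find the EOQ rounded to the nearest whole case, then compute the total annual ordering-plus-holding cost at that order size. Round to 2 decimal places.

Q* = √(2·D·S / H) = √(2·79,875·60 / 42.3) = √226,595.7 ≈ 476.02 → Q = 476 cases
Annual ordering cost = (D/Q)·S = (79,875/476) × 60 = €10,068.28
Annual holding cost  = (Q/2)·H = (476/2) × 42.3 = €10,067.40
Total = €10,068.28 + €10,067.40 = €20,135.68

€20,135.68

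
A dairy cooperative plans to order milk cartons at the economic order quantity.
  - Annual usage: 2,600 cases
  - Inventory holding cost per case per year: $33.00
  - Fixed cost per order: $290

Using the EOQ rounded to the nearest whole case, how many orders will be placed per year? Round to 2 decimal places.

12.15 orders per year

Q* = √(2·D·S / H) = √(2·2,600·290 / 33) = √45,697.0 ≈ 213.77 → Q = 214
Orders per year = D/Q = 2,600 / 214 = 12.150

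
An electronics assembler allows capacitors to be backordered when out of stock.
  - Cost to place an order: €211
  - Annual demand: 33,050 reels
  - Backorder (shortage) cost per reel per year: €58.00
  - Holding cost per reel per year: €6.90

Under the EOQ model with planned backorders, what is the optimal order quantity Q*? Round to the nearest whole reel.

Basic EOQ = √(2·33,050·211/6.9) = 1,421.731
Backorder adjustment √((H+b)/b) = √((6.9+58)/58) = 1.0578
Q* = 1,421.731 × 1.0578 ≈ 1,503.92

1,504 reels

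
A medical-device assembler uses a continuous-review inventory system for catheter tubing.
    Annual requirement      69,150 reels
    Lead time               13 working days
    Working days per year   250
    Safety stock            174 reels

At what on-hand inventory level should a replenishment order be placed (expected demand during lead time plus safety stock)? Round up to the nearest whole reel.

Daily demand d = 69,150 / 250 = 276.600 reels/day
Demand during lead time = 276.600 × 13 = 3,595.80
Reorder point = 3,595.80 + 174 = 3,769.80 → round up

3,770 reels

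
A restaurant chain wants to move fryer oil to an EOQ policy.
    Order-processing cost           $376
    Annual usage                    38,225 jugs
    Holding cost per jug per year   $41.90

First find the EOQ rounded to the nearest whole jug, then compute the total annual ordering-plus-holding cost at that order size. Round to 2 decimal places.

$34,704.81

Optimal lot size Q* = (2 × 38,225 × $376 / $41.9)^½ ≈ 828.28 → Q = 828 jugs
Annual ordering cost = (D/Q)·S = (38,225/828) × 376 = $17,358.21
Annual holding cost  = (Q/2)·H = (828/2) × 41.9 = $17,346.60
Total = $17,358.21 + $17,346.60 = $34,704.81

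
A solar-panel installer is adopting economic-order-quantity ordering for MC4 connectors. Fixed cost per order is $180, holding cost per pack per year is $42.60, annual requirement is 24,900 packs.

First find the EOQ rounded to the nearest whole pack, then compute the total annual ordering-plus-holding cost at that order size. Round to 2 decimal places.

Q* = √(2·D·S / H) = √(2·24,900·180 / 42.6) = √210,422.5 ≈ 458.72 → Q = 459 packs
Annual ordering cost = (D/Q)·S = (24,900/459) × 180 = $9,764.71
Annual holding cost  = (Q/2)·H = (459/2) × 42.6 = $9,776.70
Total = $9,764.71 + $9,776.70 = $19,541.41

$19,541.41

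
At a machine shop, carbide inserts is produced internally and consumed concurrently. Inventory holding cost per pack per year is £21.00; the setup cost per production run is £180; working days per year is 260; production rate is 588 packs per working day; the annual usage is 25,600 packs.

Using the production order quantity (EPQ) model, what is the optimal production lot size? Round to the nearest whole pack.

726 packs

d = 25,600/260 = 98.4615 packs/day;  effective holding cost H(1 − d/p) = 21·(1 − 98.4615/588) = 17.48352
Q* = √(2DS / H_eff) = √(2·25,600·180 / 17.48352) ≈ 726.03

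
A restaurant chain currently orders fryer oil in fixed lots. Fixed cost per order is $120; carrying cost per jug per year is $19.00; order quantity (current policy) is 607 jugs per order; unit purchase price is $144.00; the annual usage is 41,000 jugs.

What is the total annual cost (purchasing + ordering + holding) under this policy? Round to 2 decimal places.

$5,917,871.94

Orders/yr = 41,000/607 = 67.545; ordering cost = 67.545 × $120 = $8,105.44
Average inventory = 607/2 = 303.5; holding cost = 303.5 × $19 = $5,766.50
Purchase cost = D·C = 41,000 × 144 = $5,904,000.00
Total = $8,105.44 + $5,766.50 + $5,904,000.00 = $5,917,871.94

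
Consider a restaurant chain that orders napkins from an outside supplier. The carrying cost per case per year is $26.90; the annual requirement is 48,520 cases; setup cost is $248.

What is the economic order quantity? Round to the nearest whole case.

Optimal lot size Q* = (2 × 48,520 × $248 / $26.9)^½ ≈ 945.86

946 cases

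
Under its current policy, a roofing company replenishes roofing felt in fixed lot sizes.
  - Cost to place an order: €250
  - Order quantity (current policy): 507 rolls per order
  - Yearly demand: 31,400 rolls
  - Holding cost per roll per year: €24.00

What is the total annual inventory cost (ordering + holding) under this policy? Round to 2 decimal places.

Annual ordering cost = (D/Q)·S = (31,400/507) × 250 = €15,483.23
Annual holding cost  = (Q/2)·H = (507/2) × 24 = €6,084.00
Total = €15,483.23 + €6,084.00 = €21,567.23

€21,567.23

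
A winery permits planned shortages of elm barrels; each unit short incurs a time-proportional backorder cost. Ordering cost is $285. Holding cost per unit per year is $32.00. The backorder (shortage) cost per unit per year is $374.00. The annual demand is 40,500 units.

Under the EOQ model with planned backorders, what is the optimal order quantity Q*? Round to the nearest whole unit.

885 units

Basic EOQ = √(2·40,500·285/32) = 849.356
Backorder adjustment √((H+b)/b) = √((32+374)/374) = 1.0419
Q* = 849.356 × 1.0419 ≈ 884.95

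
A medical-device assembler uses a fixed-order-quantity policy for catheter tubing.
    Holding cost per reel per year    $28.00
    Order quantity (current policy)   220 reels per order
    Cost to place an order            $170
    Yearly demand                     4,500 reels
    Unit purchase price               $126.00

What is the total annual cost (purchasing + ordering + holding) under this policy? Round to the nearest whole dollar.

$573,557

Ordering: D/Q × S = 4,500/220 × $170 = $3,477.27
Holding:  Q/2 × H = 220/2 × $28 = $3,080.00
Purchase cost = D·C = 4,500 × 126 = $567,000.00
Total = $3,477.27 + $3,080.00 + $567,000.00 = $573,557.27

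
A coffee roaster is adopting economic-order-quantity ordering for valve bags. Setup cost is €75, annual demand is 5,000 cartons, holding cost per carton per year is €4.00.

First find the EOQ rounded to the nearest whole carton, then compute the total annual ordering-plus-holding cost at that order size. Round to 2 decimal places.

€1,732.05

Q* = √(2·D·S / H) = √(2·5,000·75 / 4) = √187,500.0 ≈ 433.01 → Q = 433 cartons
Orders/yr = 5,000/433 = 11.547; ordering cost = 11.547 × €75 = €866.05
Average inventory = 433/2 = 216.5; holding cost = 216.5 × €4 = €866.00
Total = €866.05 + €866.00 = €1,732.05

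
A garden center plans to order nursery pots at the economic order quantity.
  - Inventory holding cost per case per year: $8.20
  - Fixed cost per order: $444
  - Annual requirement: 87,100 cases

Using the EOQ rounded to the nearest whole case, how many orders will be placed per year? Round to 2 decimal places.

28.36 orders per year

2DS/H = 2·87,100·444/8.2 = 9,432,292.68
EOQ = √9,432,292.68 ≈ 3,071.20 → Q = 3,071
N = D/Q = 87,100/3,071 ≈ 28.362 orders/yr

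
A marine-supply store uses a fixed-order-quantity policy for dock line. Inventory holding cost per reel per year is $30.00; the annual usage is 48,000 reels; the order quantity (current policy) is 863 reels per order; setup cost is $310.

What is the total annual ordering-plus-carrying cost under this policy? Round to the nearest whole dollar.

Annual ordering cost = (D/Q)·S = (48,000/863) × 310 = $17,242.18
Annual holding cost  = (Q/2)·H = (863/2) × 30 = $12,945.00
Total = $17,242.18 + $12,945.00 = $30,187.18

$30,187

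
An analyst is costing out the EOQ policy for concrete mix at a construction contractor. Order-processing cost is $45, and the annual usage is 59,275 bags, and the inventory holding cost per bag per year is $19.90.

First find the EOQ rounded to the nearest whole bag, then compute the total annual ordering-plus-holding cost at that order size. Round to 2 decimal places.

EOQ = √(2DS/H) = √(2 × 59,275 × 45 / 19.9)
    = √(268,077.89) ≈ 517.76 → Q = 518 bags
Ordering: D/Q × S = 59,275/518 × $45 = $5,149.37
Holding:  Q/2 × H = 518/2 × $19.9 = $5,154.10
Total = $5,149.37 + $5,154.10 = $10,303.47

$10,303.47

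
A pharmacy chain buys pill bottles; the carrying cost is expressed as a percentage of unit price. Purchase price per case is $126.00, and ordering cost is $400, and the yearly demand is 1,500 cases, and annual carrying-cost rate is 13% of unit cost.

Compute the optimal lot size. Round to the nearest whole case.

Holding cost per case per year: H = 13% × $126 = $16.3800
Q* = √(2·D·S / H) = √(2·1,500·400 / 16.38) = √73,260.1 ≈ 270.67

271 cases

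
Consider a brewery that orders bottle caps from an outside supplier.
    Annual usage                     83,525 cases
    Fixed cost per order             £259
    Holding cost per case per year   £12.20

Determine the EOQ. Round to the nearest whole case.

1,883 cases

Optimal lot size Q* = (2 × 83,525 × £259 / £12.2)^½ ≈ 1,883.19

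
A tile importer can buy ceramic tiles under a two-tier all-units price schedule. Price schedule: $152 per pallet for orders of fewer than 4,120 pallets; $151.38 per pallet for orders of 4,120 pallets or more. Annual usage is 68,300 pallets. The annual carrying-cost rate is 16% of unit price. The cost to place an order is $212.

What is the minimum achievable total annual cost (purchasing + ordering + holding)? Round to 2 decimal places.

H₁ = 16%×$152 = $24.3200;  H₂ = 16%×$151.38 = $24.2208
EOQ₁ = √(2×68,300×212/24.3200) = 1,091.22  (< 4,120, feasible at tier 1)
EOQ₂ = √(2×68,300×212/24.2208) = 1,093.45  (< 4,120 → use Q = 4,120 at tier-2 price)
TC(tier 1 (EOQ₁), Q≈1,091.2) = $10,408,138.42
TC(tier 2, Q≈4,120.0) = $10,392,663.31
Minimum at tier 2: $10,392,663.31

$10,392,663.31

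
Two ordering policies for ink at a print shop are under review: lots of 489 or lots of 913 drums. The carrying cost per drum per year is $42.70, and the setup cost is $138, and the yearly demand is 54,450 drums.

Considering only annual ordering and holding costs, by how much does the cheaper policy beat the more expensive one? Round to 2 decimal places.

TC(Q) = (D/Q)S + (Q/2)H
TC(489) = (54,450/489)×138 + (489/2)×42.7 = $25,806.41
TC(913) = (54,450/913)×138 + (913/2)×42.7 = $27,722.67
|ΔTC| = |$25,806.41 − $27,722.67| = $1,916.26

$1,916.26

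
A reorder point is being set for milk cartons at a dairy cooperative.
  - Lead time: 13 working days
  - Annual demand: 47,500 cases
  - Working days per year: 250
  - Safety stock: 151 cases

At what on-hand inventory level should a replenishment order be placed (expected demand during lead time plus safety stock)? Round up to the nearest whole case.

Daily demand d = 47,500 / 250 = 190.000 cases/day
Demand during lead time = 190.000 × 13 = 2,470.00
Reorder point = 2,470.00 + 151 = 2,621.00 → round up

2,621 cases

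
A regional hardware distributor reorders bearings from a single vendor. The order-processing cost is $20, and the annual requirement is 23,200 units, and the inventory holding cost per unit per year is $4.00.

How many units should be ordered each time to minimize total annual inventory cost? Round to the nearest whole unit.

482 units

Q* = √(2·D·S / H) = √(2·23,200·20 / 4) = √232,000.0 ≈ 481.66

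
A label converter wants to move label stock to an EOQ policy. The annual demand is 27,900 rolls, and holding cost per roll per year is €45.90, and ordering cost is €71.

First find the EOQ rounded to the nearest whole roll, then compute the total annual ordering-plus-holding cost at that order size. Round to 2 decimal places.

Optimal lot size Q* = (2 × 27,900 × €71 / €45.9)^½ ≈ 293.79 → Q = 294 rolls
Ordering: D/Q × S = 27,900/294 × €71 = €6,737.76
Holding:  Q/2 × H = 294/2 × €45.9 = €6,747.30
Total = €6,737.76 + €6,747.30 = €13,485.06

€13,485.06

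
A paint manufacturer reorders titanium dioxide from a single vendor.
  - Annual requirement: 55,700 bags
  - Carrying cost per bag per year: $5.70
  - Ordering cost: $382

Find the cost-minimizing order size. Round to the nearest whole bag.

2,732 bags

Q* = √(2·D·S / H) = √(2·55,700·382 / 5.7) = √7,465,754.4 ≈ 2,732.35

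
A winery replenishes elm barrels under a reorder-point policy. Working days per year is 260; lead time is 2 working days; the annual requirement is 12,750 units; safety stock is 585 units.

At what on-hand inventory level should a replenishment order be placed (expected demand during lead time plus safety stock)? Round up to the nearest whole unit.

Daily demand d = 12,750 / 260 = 49.038 units/day
Demand during lead time = 49.038 × 2 = 98.08
Reorder point = 98.08 + 585 = 683.08 → round up

684 units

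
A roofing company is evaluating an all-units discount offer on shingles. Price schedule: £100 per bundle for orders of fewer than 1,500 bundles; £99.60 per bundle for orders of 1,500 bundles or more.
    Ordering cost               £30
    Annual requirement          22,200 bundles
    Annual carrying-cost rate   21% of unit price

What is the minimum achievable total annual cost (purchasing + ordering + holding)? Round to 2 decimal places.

£2,225,288.86

H₁ = 21%×£100 = £21.0000;  H₂ = 21%×£99.60 = £20.9160
EOQ₁ = √(2×22,200×30/21.0000) = 251.85  (< 1,500, feasible at tier 1)
EOQ₂ = √(2×22,200×30/20.9160) = 252.36  (< 1,500 → use Q = 1,500 at tier-2 price)
TC(tier 1 (EOQ₁), Q≈251.9) = £2,225,288.86
TC(tier 2, Q≈1,500.0) = £2,227,251.00
Minimum at tier 1 (EOQ₁): £2,225,288.86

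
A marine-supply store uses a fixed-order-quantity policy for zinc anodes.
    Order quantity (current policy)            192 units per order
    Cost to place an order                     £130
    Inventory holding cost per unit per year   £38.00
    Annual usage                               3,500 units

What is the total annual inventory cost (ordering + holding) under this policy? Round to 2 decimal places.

£6,017.79

Ordering: D/Q × S = 3,500/192 × £130 = £2,369.79
Holding:  Q/2 × H = 192/2 × £38 = £3,648.00
Total = £2,369.79 + £3,648.00 = £6,017.79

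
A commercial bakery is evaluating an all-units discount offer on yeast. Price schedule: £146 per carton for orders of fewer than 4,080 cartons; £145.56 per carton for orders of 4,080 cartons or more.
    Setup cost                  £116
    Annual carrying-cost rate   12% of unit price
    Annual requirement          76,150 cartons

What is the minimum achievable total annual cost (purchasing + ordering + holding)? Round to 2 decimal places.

£11,122,192.14

H₁ = 12%×£146 = £17.5200;  H₂ = 12%×£145.56 = £17.4672
EOQ₁ = √(2×76,150×116/17.5200) = 1,004.18  (< 4,080, feasible at tier 1)
EOQ₂ = √(2×76,150×116/17.4672) = 1,005.70  (< 4,080 → use Q = 4,080 at tier-2 price)
TC(tier 1 (EOQ₁), Q≈1,004.2) = £11,135,493.25
TC(tier 2, Q≈4,080.0) = £11,122,192.14
Minimum at tier 2: £11,122,192.14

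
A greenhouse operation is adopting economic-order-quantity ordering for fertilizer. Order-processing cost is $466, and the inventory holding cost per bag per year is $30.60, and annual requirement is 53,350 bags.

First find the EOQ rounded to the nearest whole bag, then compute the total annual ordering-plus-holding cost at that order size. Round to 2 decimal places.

$39,006.40

Q* = √(2·D·S / H) = √(2·53,350·466 / 30.6) = √1,624,908.5 ≈ 1,274.72 → Q = 1,275 bags
Ordering: D/Q × S = 53,350/1,275 × $466 = $19,498.90
Holding:  Q/2 × H = 1,275/2 × $30.6 = $19,507.50
Total = $19,498.90 + $19,507.50 = $39,006.40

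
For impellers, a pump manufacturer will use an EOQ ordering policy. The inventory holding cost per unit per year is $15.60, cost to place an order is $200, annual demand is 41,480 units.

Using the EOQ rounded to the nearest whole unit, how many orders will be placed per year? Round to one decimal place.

Optimal lot size Q* = (2 × 41,480 × $200 / $15.6)^½ ≈ 1,031.30 → Q = 1,031
Orders per year = D/Q = 41,480 / 1,031 = 40.233

40.2 orders per year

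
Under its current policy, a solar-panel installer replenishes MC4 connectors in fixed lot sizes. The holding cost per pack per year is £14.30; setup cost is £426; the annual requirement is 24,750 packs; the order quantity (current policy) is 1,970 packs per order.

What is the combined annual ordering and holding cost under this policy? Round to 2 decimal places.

Orders/yr = 24,750/1,970 = 12.563; ordering cost = 12.563 × £426 = £5,352.03
Average inventory = 1,970/2 = 985; holding cost = 985 × £14.3 = £14,085.50
Total = £5,352.03 + £14,085.50 = £19,437.53

£19,437.53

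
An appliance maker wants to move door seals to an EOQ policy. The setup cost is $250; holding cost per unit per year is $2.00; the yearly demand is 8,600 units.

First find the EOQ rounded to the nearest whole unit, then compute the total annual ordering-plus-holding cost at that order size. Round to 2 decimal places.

Optimal lot size Q* = (2 × 8,600 × $250 / $2)^½ ≈ 1,466.29 → Q = 1,466 units
Orders/yr = 8,600/1,466 = 5.866; ordering cost = 5.866 × $250 = $1,466.58
Average inventory = 1,466/2 = 733; holding cost = 733 × $2 = $1,466.00
Total = $1,466.58 + $1,466.00 = $2,932.58

$2,932.58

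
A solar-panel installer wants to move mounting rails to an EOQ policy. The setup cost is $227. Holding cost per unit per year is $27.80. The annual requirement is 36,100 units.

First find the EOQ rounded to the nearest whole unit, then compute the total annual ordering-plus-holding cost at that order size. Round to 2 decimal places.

EOQ = √(2DS/H) = √(2 × 36,100 × 227 / 27.8)
    = √(589,546.76) ≈ 767.82 → Q = 768 units
Orders/yr = 36,100/768 = 47.005; ordering cost = 47.005 × $227 = $10,670.18
Average inventory = 768/2 = 384; holding cost = 384 × $27.8 = $10,675.20
Total = $10,670.18 + $10,675.20 = $21,345.38

$21,345.38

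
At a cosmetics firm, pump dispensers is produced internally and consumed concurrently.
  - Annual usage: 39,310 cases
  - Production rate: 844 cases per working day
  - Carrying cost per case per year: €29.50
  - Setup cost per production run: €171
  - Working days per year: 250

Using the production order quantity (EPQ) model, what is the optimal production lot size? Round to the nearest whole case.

748 cases

Daily demand d = 39,310/250 = 157.240; p = 844; 1 − d/p = 0.81370
EPQ = √(2DS / (H(1 − d/p)))
    = √(2 × 39,310 × 171 / (29.5 × 0.81370)) ≈ 748.38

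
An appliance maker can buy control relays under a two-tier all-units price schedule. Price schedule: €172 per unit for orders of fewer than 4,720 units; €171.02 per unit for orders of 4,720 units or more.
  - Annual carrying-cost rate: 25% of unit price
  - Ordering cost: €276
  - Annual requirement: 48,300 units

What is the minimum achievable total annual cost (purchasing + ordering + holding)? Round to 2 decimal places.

€8,341,459.25

H₁ = 25%×€172 = €43.0000;  H₂ = 25%×€171.02 = €42.7550
EOQ₁ = √(2×48,300×276/43.0000) = 787.42  (< 4,720, feasible at tier 1)
EOQ₂ = √(2×48,300×276/42.7550) = 789.68  (< 4,720 → use Q = 4,720 at tier-2 price)
TC(tier 1 (EOQ₁), Q≈787.4) = €8,341,459.25
TC(tier 2, Q≈4,720.0) = €8,363,992.12
Minimum at tier 1 (EOQ₁): €8,341,459.25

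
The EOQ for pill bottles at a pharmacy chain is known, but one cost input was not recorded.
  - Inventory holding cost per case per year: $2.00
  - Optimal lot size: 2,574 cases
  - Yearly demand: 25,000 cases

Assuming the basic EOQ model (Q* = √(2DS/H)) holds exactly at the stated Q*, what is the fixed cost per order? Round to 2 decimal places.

From Q* = √(2DS/H) ⇒ Q*² = 2DS/H.
S = Q²H / (2D) = 2,574² × 2 / (2 × 25,000) = 265.0190

$265.02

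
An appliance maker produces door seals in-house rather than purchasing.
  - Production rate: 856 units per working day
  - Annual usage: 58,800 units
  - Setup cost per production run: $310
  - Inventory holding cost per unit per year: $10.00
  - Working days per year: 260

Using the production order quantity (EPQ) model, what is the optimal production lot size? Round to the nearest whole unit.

Daily demand d = 58,800/260 = 226.154; p = 856; 1 − d/p = 0.73580
EPQ = √(2DS / (H(1 − d/p)))
    = √(2 × 58,800 × 310 / (10 × 0.73580)) ≈ 2,225.89

2,226 units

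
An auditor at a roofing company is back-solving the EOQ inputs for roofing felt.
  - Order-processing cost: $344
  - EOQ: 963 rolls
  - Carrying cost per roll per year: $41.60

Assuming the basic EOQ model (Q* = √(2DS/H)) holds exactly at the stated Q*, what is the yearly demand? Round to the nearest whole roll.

Since Q* = (2DS/H)^½, squaring gives Q*²·H = 2DS.
D = Q²H / (2S) = 963² × 41.6 / (2 × 344) = 56,073.47

56,073 rolls per year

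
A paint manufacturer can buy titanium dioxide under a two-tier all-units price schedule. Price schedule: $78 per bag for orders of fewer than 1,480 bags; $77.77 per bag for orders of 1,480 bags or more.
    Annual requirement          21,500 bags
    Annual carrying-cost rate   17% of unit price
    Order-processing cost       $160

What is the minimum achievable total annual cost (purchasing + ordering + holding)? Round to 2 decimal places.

H₁ = 17%×$78 = $13.2600;  H₂ = 17%×$77.77 = $13.2209
EOQ₁ = √(2×21,500×160/13.2600) = 720.31  (< 1,480, feasible at tier 1)
EOQ₂ = √(2×21,500×160/13.2209) = 721.38  (< 1,480 → use Q = 1,480 at tier-2 price)
TC(tier 1 (EOQ₁), Q≈720.3) = $1,686,551.38
TC(tier 2, Q≈1,480.0) = $1,684,162.79
Minimum at tier 2: $1,684,162.79

$1,684,162.79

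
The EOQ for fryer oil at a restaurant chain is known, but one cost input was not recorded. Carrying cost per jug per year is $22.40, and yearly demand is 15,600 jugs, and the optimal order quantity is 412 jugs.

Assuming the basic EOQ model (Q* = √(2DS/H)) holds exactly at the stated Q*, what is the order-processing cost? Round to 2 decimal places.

$121.87

From Q* = √(2DS/H) ⇒ Q*² = 2DS/H.
S = Q²H / (2D) = 412² × 22.4 / (2 × 15,600) = 121.8675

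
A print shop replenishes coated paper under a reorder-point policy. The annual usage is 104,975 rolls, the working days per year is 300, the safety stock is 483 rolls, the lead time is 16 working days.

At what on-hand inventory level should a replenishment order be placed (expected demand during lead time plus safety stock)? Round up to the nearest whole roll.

Daily demand d = 104,975 / 300 = 349.917 rolls/day
Demand during lead time = 349.917 × 16 = 5,598.67
Reorder point = 5,598.67 + 483 = 6,081.67 → round up

6,082 rolls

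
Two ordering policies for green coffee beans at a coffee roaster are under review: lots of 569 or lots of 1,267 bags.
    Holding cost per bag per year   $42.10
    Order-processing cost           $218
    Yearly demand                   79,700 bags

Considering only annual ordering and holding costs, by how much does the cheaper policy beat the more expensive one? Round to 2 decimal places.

TC(Q) = (D/Q)S + (Q/2)H
TC(569) = (79,700/569)×218 + (569/2)×42.1 = $42,512.78
TC(1,267) = (79,700/1,267)×218 + (1,267/2)×42.1 = $40,383.53
Cheaper: Q = 1,267.  Difference = $2,129.24

$2,129.24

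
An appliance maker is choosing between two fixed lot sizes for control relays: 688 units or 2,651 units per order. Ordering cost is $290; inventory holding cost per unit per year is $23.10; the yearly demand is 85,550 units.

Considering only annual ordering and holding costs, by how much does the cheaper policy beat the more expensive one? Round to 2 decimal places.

For each Q, cost = (D/Q)·S + (Q/2)·H.
TC(688) = (85,550/688)×290 + (688/2)×23.1 = $44,006.72
TC(2,651) = (85,550/2,651)×290 + (2,651/2)×23.1 = $39,977.59
Cheaper: Q = 2,651.  Difference = $4,029.13

$4,029.13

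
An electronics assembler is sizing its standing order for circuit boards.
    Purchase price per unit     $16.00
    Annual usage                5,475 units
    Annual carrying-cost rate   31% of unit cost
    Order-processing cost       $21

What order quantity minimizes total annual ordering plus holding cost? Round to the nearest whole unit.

Holding cost per unit per year: H = 31% × $16 = $4.9600
2DS/H = 2·5,475·21/4.96 = 46,360.89
EOQ = √46,360.89 ≈ 215.32

215 units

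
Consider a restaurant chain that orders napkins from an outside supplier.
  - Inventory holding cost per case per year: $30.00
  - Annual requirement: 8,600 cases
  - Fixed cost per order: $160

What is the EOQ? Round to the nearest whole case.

303 cases

2DS/H = 2·8,600·160/30 = 91,733.33
EOQ = √91,733.33 ≈ 302.88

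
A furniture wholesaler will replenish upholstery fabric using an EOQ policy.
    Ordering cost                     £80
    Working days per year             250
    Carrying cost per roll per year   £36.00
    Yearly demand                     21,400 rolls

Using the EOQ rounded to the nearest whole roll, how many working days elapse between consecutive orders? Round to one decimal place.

3.6 days

Q* = √(2·D·S / H) = √(2·21,400·80 / 36) = √95,111.1 ≈ 308.40 → Q = 308 rolls
T = Q/D × 250 days = 308/21,400 × 250 = 3.598 days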